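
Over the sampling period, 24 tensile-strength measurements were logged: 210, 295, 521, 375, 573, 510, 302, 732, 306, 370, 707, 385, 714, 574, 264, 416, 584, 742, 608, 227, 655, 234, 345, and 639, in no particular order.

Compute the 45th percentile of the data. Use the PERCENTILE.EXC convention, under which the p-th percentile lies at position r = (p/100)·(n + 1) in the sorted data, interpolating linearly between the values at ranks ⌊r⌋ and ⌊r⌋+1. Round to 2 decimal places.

Sorted: 210, 227, 234, 264, 295, 302, 306, 345, 370, 375, 385, 416, 510, 521, 573, 574, 584, 608, 639, 655, 707, 714, 732, 742.
n = 24.
r = (45/100)·(24 + 1) = 11.25.
Rank 11 is 385 and rank 12 is 416.
Interpolate: 385 + 0.25·(416 − 385) = 385 + 0.25·31 = 392.75.

392.75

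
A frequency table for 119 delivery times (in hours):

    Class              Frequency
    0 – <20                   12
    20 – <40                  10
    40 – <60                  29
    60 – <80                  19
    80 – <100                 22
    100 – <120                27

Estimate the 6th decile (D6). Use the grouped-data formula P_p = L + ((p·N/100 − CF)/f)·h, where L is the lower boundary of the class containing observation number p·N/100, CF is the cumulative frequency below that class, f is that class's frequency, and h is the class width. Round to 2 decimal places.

N = 119; target position k = 60/100 · 119 = 71.4.
Cumulative frequencies: 12, 22, 51, 70, 92, 119.
Observation 71.4 falls in the class 80 – <100.
L = 80, CF = 70, f = 22, h = 20.
P60 = 80 + ((71.4 − 70)/22)·20 = 80 + 1.27273 = 81.2727.

81.27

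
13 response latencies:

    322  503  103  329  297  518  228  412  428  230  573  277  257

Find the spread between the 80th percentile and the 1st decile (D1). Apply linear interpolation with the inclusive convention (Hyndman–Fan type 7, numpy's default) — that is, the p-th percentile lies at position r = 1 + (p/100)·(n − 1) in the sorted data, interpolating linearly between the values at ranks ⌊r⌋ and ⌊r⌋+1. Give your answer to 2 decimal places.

Sorted: 103, 228, 230, 257, 277, 297, 322, 329, 412, 428, 503, 518, 573.
n = 13.
P10: r = 2.2; ranks 2–3 are 228, 230; interpolating gives 228.4.
P80: r = 10.6; ranks 10–11 are 428, 503; interpolating gives 473.
Difference: 473 − 228.4 = 244.6.

244.60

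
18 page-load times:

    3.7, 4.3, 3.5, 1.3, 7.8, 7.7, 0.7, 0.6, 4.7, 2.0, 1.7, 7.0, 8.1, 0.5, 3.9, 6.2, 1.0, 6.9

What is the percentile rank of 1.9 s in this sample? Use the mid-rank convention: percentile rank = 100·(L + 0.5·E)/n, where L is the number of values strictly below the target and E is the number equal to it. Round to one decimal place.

Sorted: 0.5, 0.6, 0.7, 1.0, 1.3, 1.7, 2.0, 3.5, 3.7, 3.9, 4.3, 4.7, 6.2, 6.9, 7.0, 7.7, 7.8, 8.1.
Count below 1.9: L = 6; count equal: E = 0; n = 18.
Percentile rank = 100·(6 + 0.5·0)/18 = 100·6/18 = 33.33.

33.3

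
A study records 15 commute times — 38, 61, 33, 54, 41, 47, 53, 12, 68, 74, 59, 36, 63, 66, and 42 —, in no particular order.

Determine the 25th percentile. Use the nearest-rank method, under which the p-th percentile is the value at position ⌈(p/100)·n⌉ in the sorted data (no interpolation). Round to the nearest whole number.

Sorted: 12, 33, 36, 38, 41, 42, 47, 53, 54, 59, 61, 63, 66, 68, 74.
n = 15.
Position = ⌈25/100 · 15⌉ = ⌈3.75⌉ = 4.
The value at rank 4 is 38.

38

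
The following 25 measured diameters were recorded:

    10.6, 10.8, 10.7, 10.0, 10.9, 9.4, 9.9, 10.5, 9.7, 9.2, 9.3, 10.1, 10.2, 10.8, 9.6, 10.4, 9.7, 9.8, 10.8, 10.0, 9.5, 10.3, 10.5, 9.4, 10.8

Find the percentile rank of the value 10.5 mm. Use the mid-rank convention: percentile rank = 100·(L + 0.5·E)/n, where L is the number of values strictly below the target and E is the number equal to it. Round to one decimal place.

Sorted: 9.2, 9.3, 9.4, 9.4, 9.5, 9.6, 9.7, 9.7, 9.8, 9.9, 10.0, 10.0, 10.1, 10.2, 10.3, 10.4, 10.5, 10.5, 10.6, 10.7, 10.8, 10.8, 10.8, 10.8, 10.9.
Count below 10.5: L = 16; count equal: E = 2; n = 25.
Percentile rank = 100·(16 + 0.5·2)/25 = 100·17/25 = 68.

68.0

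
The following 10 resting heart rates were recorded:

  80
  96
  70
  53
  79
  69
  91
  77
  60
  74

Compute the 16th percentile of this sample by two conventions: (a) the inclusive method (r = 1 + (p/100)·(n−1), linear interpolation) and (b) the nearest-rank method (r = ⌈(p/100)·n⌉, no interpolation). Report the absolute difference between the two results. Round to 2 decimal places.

3.96

Sorted: 53, 60, 69, 70, 74, 77, 79, 80, 91, 96.
n = 10.
(a) r = 2.44; between ranks 2 (60) and 3 (69): 63.96.
(b) the nearest-rank method: rank 2 → 60.
|63.96 − 60| = 3.96.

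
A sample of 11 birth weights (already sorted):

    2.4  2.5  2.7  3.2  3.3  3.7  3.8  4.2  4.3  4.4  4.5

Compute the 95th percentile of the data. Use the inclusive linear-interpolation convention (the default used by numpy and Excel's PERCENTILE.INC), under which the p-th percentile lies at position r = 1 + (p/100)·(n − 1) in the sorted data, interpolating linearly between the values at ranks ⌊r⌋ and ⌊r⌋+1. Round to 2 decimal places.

n = 11.
r = 1 + (95/100)·(11 − 1) = 1 + 9.5 = 10.5.
Rank 10 is 4.4 and rank 11 is 4.5.
Interpolate: 4.4 + 0.5·(4.5 − 4.4) = 4.4 + 0.5·0.1 = 4.45.

4.45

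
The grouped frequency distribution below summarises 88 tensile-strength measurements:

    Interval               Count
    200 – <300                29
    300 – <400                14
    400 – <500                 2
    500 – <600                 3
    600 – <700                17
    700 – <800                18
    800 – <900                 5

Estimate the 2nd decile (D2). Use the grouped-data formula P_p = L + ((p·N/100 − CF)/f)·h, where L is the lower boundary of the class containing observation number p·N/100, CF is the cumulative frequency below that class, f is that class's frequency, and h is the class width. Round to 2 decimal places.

260.69

N = 88; target position k = 20/100 · 88 = 17.6.
Cumulative frequencies: 29, 43, 45, 48, 65, 83, 88.
Observation 17.6 falls in the class 200 – <300.
L = 200, CF = 0, f = 29, h = 100.
P20 = 200 + ((17.6 − 0)/29)·100 = 200 + 60.6897 = 260.69.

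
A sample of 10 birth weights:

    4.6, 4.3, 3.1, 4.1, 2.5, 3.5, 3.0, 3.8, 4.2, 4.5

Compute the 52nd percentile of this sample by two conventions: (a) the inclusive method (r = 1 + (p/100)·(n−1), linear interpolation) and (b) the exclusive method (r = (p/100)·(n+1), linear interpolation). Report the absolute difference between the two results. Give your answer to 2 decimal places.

0.01

Sorted: 2.5, 3.0, 3.1, 3.5, 3.8, 4.1, 4.2, 4.3, 4.5, 4.6.
n = 10.
(a) r = 5.68; between ranks 5 (3.8) and 6 (4.1): 4.004.
(b) r = 5.72; between ranks 5 (3.8) and 6 (4.1): 4.016.
|4.004 − 4.016| = 0.012.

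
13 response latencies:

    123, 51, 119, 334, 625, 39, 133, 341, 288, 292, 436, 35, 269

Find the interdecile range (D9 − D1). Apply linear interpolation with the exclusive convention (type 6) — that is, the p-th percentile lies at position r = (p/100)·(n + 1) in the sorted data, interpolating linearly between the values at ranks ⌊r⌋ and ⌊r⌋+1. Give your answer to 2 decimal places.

Sorted: 35, 39, 51, 119, 123, 133, 269, 288, 292, 334, 341, 436, 625.
n = 13.
P10: r = 1.4; ranks 1–2 are 35, 39; interpolating gives 36.6.
P90: r = 12.6; ranks 12–13 are 436, 625; interpolating gives 549.4.
Difference: 549.4 − 36.6 = 512.8.

512.80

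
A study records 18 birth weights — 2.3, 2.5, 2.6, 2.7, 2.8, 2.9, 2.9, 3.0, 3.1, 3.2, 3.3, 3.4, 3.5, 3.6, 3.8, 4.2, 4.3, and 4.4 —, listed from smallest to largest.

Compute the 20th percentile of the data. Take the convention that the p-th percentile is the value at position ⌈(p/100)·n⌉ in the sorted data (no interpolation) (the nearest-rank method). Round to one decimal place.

2.7

n = 18.
Position = ⌈20/100 · 18⌉ = ⌈3.6⌉ = 4.
The value at rank 4 is 2.7.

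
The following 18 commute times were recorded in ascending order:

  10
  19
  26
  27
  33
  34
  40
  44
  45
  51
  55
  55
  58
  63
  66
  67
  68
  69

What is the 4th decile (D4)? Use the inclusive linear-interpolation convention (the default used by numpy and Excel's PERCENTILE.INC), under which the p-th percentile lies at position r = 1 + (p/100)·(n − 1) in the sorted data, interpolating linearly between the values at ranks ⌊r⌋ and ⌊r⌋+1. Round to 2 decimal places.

n = 18.
r = 1 + (40/100)·(18 − 1) = 1 + 6.8 = 7.8.
Rank 7 is 40 and rank 8 is 44.
Interpolate: 40 + 0.8·(44 − 40) = 40 + 0.8·4 = 43.2.

43.20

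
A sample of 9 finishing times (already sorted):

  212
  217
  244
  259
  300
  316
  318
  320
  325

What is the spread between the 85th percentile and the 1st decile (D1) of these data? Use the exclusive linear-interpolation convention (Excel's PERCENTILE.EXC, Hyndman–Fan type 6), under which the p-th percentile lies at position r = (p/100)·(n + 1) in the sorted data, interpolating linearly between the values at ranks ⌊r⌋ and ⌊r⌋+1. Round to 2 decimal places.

n = 9.
P10: r = 1 (integer) → 212.
P85: r = 8.5; ranks 8–9 are 320, 325; interpolating gives 322.5.
Difference: 322.5 − 212 = 110.5.

110.50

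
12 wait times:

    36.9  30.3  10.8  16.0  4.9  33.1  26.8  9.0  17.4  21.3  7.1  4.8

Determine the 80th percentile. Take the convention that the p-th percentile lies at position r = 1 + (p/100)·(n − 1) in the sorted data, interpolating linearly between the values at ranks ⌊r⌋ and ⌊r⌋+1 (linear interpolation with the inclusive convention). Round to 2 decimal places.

Sorted: 4.8, 4.9, 7.1, 9.0, 10.8, 16.0, 17.4, 21.3, 26.8, 30.3, 33.1, 36.9.
n = 12.
r = 1 + (80/100)·(12 − 1) = 1 + 8.8 = 9.8.
Rank 9 is 26.8 and rank 10 is 30.3.
Interpolate: 26.8 + 0.8·(30.3 − 26.8) = 26.8 + 0.8·3.5 = 29.6.

29.60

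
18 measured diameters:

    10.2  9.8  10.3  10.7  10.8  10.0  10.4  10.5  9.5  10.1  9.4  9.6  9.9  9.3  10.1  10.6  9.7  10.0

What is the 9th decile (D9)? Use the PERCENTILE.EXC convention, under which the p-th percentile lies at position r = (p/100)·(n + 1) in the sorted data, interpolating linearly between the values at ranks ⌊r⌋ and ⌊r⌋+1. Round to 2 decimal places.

10.71

Sorted: 9.3, 9.4, 9.5, 9.6, 9.7, 9.8, 9.9, 10.0, 10.0, 10.1, 10.1, 10.2, 10.3, 10.4, 10.5, 10.6, 10.7, 10.8.
n = 18.
r = (90/100)·(18 + 1) = 17.1.
Rank 17 is 10.7 and rank 18 is 10.8.
Interpolate: 10.7 + 0.1·(10.8 − 10.7) = 10.7 + 0.1·0.1 = 10.71.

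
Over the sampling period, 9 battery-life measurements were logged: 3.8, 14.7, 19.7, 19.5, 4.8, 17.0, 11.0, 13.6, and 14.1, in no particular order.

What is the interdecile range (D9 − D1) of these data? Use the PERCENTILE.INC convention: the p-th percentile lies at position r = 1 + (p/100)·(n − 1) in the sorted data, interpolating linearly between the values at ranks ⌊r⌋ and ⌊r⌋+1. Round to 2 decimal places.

14.94

Sorted: 3.8, 4.8, 11.0, 13.6, 14.1, 14.7, 17.0, 19.5, 19.7.
n = 9.
P10: r = 1.8; ranks 1–2 are 3.8, 4.8; interpolating gives 4.6.
P90: r = 8.2; ranks 8–9 are 19.5, 19.7; interpolating gives 19.54.
Difference: 19.54 − 4.6 = 14.94.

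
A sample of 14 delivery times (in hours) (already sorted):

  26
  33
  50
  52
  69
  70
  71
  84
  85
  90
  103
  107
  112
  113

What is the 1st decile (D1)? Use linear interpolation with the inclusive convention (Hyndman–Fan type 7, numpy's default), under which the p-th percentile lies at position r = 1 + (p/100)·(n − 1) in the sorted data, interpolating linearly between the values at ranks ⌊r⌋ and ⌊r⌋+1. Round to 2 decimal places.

38.10

n = 14.
r = 1 + (10/100)·(14 − 1) = 1 + 1.3 = 2.3.
Rank 2 is 33 and rank 3 is 50.
Interpolate: 33 + 0.3·(50 − 33) = 33 + 0.3·17 = 38.1.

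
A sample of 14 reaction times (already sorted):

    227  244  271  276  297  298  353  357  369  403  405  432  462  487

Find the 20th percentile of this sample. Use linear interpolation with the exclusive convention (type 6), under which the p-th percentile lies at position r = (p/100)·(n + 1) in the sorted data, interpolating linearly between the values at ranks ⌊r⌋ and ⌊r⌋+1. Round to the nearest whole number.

271

n = 14.
r = (20/100)·(14 + 1) = 3.
r is an integer, so P20 is the value at rank 3: 271.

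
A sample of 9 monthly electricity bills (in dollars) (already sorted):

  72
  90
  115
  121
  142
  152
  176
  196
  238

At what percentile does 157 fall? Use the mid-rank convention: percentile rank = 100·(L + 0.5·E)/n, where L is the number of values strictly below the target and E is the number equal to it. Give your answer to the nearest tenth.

Count below 157: L = 6; count equal: E = 0; n = 9.
Percentile rank = 100·(6 + 0.5·0)/9 = 100·6/9 = 66.67.

66.7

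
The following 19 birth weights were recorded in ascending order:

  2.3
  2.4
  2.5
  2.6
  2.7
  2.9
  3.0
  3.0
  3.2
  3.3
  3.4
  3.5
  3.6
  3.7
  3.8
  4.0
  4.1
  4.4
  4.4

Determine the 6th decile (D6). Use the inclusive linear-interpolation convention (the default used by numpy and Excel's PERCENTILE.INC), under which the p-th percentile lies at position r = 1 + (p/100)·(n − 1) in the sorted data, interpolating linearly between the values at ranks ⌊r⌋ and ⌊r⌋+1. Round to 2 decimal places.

3.48

n = 19.
r = 1 + (60/100)·(19 − 1) = 1 + 10.8 = 11.8.
Rank 11 is 3.4 and rank 12 is 3.5.
Interpolate: 3.4 + 0.8·(3.5 − 3.4) = 3.4 + 0.8·0.1 = 3.48.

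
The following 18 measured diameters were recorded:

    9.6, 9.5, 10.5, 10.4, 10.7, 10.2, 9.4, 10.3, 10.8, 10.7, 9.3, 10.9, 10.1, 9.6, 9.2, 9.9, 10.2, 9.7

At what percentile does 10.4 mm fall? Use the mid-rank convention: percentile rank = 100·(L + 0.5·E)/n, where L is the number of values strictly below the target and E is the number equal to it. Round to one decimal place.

Sorted: 9.2, 9.3, 9.4, 9.5, 9.6, 9.6, 9.7, 9.9, 10.1, 10.2, 10.2, 10.3, 10.4, 10.5, 10.7, 10.7, 10.8, 10.9.
Count below 10.4: L = 12; count equal: E = 1; n = 18.
Percentile rank = 100·(12 + 0.5·1)/18 = 100·12.5/18 = 69.44.

69.4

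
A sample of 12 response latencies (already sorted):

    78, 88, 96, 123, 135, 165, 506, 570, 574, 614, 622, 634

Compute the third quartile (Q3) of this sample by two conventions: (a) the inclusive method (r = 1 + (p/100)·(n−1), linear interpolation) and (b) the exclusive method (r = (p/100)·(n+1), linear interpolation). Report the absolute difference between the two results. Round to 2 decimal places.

n = 12.
(a) r = 9.25; between ranks 9 (574) and 10 (614): 584.
(b) r = 9.75; between ranks 9 (574) and 10 (614): 604.
|584 − 604| = 20.

20.00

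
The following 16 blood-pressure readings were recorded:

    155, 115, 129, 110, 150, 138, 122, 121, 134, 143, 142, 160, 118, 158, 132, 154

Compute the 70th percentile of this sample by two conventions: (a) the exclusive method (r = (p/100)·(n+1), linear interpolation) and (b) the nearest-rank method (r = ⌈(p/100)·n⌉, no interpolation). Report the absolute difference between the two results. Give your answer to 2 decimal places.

0.70

Sorted: 110, 115, 118, 121, 122, 129, 132, 134, 138, 142, 143, 150, 154, 155, 158, 160.
n = 16.
(a) r = 11.9; between ranks 11 (143) and 12 (150): 149.3.
(b) the nearest-rank method: rank 12 → 150.
|149.3 − 150| = 0.7.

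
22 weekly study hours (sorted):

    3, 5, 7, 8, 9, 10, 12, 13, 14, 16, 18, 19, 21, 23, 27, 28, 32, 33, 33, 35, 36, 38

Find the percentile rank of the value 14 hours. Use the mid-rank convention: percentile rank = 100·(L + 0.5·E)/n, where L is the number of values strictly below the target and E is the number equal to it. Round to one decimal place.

Count below 14: L = 8; count equal: E = 1; n = 22.
Percentile rank = 100·(8 + 0.5·1)/22 = 100·8.5/22 = 38.64.

38.6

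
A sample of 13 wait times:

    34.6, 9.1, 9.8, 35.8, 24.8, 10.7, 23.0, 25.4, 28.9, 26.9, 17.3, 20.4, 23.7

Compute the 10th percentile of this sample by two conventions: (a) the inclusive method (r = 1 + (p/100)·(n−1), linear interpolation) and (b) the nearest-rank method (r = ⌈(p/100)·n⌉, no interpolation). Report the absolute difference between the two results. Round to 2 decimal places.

Sorted: 9.1, 9.8, 10.7, 17.3, 20.4, 23.0, 23.7, 24.8, 25.4, 26.9, 28.9, 34.6, 35.8.
n = 13.
(a) r = 2.2; between ranks 2 (9.8) and 3 (10.7): 9.98.
(b) the nearest-rank method: rank 2 → 9.8.
|9.98 − 9.8| = 0.18.

0.18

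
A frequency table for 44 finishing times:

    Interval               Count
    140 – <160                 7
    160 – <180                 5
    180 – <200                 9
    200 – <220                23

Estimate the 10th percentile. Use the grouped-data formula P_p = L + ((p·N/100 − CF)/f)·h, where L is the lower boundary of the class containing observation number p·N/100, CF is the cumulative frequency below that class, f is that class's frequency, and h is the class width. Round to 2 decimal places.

152.57

N = 44; target position k = 10/100 · 44 = 4.4.
Cumulative frequencies: 7, 12, 21, 44.
Observation 4.4 falls in the class 140 – <160.
L = 140, CF = 0, f = 7, h = 20.
P10 = 140 + ((4.4 − 0)/7)·20 = 140 + 12.5714 = 152.571.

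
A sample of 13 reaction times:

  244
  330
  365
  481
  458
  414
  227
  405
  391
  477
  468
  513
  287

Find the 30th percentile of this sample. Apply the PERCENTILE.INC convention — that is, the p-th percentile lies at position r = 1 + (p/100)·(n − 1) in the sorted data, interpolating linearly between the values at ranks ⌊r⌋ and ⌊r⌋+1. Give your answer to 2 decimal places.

351.00

Sorted: 227, 244, 287, 330, 365, 391, 405, 414, 458, 468, 477, 481, 513.
n = 13.
r = 1 + (30/100)·(13 − 1) = 1 + 3.6 = 4.6.
Rank 4 is 330 and rank 5 is 365.
Interpolate: 330 + 0.6·(365 − 330) = 330 + 0.6·35 = 351.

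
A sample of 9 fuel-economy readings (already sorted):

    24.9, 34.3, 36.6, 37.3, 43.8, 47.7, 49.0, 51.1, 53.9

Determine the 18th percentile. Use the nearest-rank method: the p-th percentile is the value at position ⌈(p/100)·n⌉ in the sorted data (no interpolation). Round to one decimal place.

n = 9.
Position = ⌈18/100 · 9⌉ = ⌈1.62⌉ = 2.
The value at rank 2 is 34.3.

34.3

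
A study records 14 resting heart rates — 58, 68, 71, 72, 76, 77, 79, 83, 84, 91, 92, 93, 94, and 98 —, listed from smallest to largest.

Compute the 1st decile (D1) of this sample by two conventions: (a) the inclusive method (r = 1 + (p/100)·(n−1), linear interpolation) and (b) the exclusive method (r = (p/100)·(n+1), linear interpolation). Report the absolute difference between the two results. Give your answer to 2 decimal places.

n = 14.
(a) r = 2.3; between ranks 2 (68) and 3 (71): 68.9.
(b) r = 1.5; between ranks 1 (58) and 2 (68): 63.
|68.9 − 63| = 5.9.

5.90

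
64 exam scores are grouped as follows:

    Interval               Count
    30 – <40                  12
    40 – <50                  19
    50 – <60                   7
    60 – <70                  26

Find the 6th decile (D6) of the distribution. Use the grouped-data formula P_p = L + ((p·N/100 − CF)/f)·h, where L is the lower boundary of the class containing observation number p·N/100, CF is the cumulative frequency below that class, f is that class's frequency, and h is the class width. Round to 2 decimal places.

N = 64; target position k = 60/100 · 64 = 38.4.
Cumulative frequencies: 12, 31, 38, 64.
Observation 38.4 falls in the class 60 – <70.
L = 60, CF = 38, f = 26, h = 10.
P60 = 60 + ((38.4 − 38)/26)·10 = 60 + 0.153846 = 60.1538.

60.15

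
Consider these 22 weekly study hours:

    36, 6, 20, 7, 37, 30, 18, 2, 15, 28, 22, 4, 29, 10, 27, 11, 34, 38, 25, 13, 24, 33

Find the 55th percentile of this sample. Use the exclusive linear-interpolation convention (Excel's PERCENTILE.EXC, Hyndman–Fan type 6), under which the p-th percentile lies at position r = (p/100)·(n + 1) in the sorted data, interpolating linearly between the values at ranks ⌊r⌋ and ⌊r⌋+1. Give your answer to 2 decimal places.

Sorted: 2, 4, 6, 7, 10, 11, 13, 15, 18, 20, 22, 24, 25, 27, 28, 29, 30, 33, 34, 36, 37, 38.
n = 22.
r = (55/100)·(22 + 1) = 12.65.
Rank 12 is 24 and rank 13 is 25.
Interpolate: 24 + 0.65·(25 − 24) = 24 + 0.65·1 = 24.65.

24.65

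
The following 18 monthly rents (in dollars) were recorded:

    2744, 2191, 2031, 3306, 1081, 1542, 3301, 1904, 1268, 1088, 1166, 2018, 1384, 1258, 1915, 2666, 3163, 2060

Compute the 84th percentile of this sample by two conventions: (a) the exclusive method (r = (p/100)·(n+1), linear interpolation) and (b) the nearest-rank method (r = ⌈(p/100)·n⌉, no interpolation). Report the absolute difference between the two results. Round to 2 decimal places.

Sorted: 1081, 1088, 1166, 1258, 1268, 1384, 1542, 1904, 1915, 2018, 2031, 2060, 2191, 2666, 2744, 3163, 3301, 3306.
n = 18.
(a) r = 15.96; between ranks 15 (2744) and 16 (3163): 3146.24.
(b) the nearest-rank method: rank 16 → 3163.
|3146.24 − 3163| = 16.76.

16.76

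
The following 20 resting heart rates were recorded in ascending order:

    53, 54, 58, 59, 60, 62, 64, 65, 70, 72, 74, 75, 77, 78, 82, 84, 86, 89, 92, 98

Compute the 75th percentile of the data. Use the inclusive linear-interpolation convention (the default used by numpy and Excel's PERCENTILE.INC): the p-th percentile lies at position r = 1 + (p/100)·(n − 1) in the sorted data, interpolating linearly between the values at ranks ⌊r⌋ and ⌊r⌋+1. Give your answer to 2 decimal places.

n = 20.
r = 1 + (75/100)·(20 − 1) = 1 + 14.25 = 15.25.
Rank 15 is 82 and rank 16 is 84.
Interpolate: 82 + 0.25·(84 − 82) = 82 + 0.25·2 = 82.5.

82.50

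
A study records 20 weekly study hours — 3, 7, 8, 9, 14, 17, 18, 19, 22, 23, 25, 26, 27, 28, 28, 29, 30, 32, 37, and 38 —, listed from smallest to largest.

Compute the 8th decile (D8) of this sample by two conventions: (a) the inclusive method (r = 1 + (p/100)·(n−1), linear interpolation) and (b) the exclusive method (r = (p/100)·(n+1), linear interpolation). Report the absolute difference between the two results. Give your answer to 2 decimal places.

n = 20.
(a) r = 16.2; between ranks 16 (29) and 17 (30): 29.2.
(b) r = 16.8; between ranks 16 (29) and 17 (30): 29.8.
|29.2 − 29.8| = 0.6.

0.60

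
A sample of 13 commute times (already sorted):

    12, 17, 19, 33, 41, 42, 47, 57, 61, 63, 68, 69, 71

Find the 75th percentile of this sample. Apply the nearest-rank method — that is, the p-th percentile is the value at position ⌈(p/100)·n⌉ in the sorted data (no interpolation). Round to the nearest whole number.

n = 13.
Position = ⌈75/100 · 13⌉ = ⌈9.75⌉ = 10.
The value at rank 10 is 63.

63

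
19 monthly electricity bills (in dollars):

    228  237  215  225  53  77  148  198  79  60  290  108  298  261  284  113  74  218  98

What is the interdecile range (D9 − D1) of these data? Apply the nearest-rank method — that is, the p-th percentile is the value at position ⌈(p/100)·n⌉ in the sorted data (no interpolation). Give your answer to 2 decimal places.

230.00

Sorted: 53, 60, 74, 77, 79, 98, 108, 113, 148, 198, 215, 218, 225, 228, 237, 261, 284, 290, 298.
n = 19.
P10: rank ⌈10/100·19⌉ = 2 → 60.
P90: rank ⌈90/100·19⌉ = 18 → 290.
Difference: 290 − 60 = 230.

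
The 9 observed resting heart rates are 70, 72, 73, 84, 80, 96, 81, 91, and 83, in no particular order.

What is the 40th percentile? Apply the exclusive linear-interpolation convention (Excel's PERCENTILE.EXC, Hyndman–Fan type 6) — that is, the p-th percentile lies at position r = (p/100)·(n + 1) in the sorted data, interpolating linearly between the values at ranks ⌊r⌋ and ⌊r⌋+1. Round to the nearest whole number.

80

Sorted: 70, 72, 73, 80, 81, 83, 84, 91, 96.
n = 9.
r = (40/100)·(9 + 1) = 4.
r is an integer, so P40 is the value at rank 4: 80.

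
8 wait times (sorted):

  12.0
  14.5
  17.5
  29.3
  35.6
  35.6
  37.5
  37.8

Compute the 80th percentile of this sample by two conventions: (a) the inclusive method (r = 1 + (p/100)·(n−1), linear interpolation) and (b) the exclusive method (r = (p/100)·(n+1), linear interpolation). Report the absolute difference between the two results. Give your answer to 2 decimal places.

0.82

n = 8.
(a) r = 6.6; between ranks 6 (35.6) and 7 (37.5): 36.74.
(b) r = 7.2; between ranks 7 (37.5) and 8 (37.8): 37.56.
|36.74 − 37.56| = 0.82.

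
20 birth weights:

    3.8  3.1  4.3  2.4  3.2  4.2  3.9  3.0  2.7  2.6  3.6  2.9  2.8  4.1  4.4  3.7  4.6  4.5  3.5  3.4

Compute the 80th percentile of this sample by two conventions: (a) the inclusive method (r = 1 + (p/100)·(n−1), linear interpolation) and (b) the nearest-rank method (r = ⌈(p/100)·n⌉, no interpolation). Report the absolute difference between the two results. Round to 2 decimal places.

Sorted: 2.4, 2.6, 2.7, 2.8, 2.9, 3.0, 3.1, 3.2, 3.4, 3.5, 3.6, 3.7, 3.8, 3.9, 4.1, 4.2, 4.3, 4.4, 4.5, 4.6.
n = 20.
(a) r = 16.2; between ranks 16 (4.2) and 17 (4.3): 4.22.
(b) the nearest-rank method: rank 16 → 4.2.
|4.22 − 4.2| = 0.02.

0.02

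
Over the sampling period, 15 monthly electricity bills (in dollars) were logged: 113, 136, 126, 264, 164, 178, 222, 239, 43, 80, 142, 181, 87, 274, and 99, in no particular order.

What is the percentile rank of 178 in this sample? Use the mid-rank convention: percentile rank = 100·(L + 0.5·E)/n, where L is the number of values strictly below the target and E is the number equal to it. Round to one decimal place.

63.3

Sorted: 43, 80, 87, 99, 113, 126, 136, 142, 164, 178, 181, 222, 239, 264, 274.
Count below 178: L = 9; count equal: E = 1; n = 15.
Percentile rank = 100·(9 + 0.5·1)/15 = 100·9.5/15 = 63.33.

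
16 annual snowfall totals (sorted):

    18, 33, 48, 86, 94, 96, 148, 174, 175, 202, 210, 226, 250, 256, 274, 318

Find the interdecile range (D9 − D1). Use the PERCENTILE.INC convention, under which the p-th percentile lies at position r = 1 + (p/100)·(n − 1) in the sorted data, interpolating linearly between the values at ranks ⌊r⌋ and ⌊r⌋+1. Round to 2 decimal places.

224.50

n = 16.
P10: r = 2.5; ranks 2–3 are 33, 48; interpolating gives 40.5.
P90: r = 14.5; ranks 14–15 are 256, 274; interpolating gives 265.
Difference: 265 − 40.5 = 224.5.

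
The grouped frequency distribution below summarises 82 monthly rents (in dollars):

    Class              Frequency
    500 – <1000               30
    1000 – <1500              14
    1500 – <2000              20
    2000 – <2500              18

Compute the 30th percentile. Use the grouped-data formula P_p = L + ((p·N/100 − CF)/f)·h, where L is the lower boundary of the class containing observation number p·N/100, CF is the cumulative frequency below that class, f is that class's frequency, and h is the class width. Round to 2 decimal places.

910.00

N = 82; target position k = 30/100 · 82 = 24.6.
Cumulative frequencies: 30, 44, 64, 82.
Observation 24.6 falls in the class 500 – <1000.
L = 500, CF = 0, f = 30, h = 500.
P30 = 500 + ((24.6 − 0)/30)·500 = 500 + 410 = 910.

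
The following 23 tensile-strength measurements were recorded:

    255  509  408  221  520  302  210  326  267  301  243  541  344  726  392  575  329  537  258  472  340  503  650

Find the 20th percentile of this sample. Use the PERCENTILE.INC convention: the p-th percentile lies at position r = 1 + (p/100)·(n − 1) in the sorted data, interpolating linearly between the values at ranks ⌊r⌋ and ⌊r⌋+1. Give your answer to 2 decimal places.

261.60

Sorted: 210, 221, 243, 255, 258, 267, 301, 302, 326, 329, 340, 344, 392, 408, 472, 503, 509, 520, 537, 541, 575, 650, 726.
n = 23.
r = 1 + (20/100)·(23 − 1) = 1 + 4.4 = 5.4.
Rank 5 is 258 and rank 6 is 267.
Interpolate: 258 + 0.4·(267 − 258) = 258 + 0.4·9 = 261.6.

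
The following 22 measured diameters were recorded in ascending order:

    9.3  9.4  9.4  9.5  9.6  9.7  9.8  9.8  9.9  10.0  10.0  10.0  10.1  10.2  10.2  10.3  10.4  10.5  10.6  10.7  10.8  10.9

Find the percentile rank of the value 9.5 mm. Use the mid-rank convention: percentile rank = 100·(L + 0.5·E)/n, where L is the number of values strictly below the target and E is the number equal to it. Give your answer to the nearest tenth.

Count below 9.5: L = 3; count equal: E = 1; n = 22.
Percentile rank = 100·(3 + 0.5·1)/22 = 100·3.5/22 = 15.91.

15.9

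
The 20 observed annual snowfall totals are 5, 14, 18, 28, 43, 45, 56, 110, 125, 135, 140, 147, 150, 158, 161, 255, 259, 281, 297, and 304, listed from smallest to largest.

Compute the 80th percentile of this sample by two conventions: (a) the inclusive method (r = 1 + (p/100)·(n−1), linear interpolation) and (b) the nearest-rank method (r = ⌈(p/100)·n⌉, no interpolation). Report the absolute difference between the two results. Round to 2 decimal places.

n = 20.
(a) r = 16.2; between ranks 16 (255) and 17 (259): 255.8.
(b) the nearest-rank method: rank 16 → 255.
|255.8 − 255| = 0.8.

0.80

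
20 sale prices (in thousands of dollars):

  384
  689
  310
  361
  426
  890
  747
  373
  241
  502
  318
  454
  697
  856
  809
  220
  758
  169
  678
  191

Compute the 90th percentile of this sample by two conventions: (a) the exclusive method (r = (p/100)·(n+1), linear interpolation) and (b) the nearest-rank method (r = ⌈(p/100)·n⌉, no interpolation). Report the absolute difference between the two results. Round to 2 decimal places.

42.30

Sorted: 169, 191, 220, 241, 310, 318, 361, 373, 384, 426, 454, 502, 678, 689, 697, 747, 758, 809, 856, 890.
n = 20.
(a) r = 18.9; between ranks 18 (809) and 19 (856): 851.3.
(b) the nearest-rank method: rank 18 → 809.
|851.3 − 809| = 42.3.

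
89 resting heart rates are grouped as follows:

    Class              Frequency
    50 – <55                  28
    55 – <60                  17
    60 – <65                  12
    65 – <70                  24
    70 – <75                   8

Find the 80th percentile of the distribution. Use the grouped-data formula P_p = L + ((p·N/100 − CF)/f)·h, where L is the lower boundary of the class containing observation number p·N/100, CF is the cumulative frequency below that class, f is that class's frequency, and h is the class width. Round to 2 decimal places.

67.96

N = 89; target position k = 80/100 · 89 = 71.2.
Cumulative frequencies: 28, 45, 57, 81, 89.
Observation 71.2 falls in the class 65 – <70.
L = 65, CF = 57, f = 24, h = 5.
P80 = 65 + ((71.2 − 57)/24)·5 = 65 + 2.95833 = 67.9583.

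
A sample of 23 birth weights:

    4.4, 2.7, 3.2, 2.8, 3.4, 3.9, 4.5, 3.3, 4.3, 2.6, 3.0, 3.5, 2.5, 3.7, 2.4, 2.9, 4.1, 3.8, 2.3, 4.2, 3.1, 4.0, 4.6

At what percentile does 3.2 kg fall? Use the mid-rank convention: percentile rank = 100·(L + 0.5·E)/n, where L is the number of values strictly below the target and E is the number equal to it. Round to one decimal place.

41.3

Sorted: 2.3, 2.4, 2.5, 2.6, 2.7, 2.8, 2.9, 3.0, 3.1, 3.2, 3.3, 3.4, 3.5, 3.7, 3.8, 3.9, 4.0, 4.1, 4.2, 4.3, 4.4, 4.5, 4.6.
Count below 3.2: L = 9; count equal: E = 1; n = 23.
Percentile rank = 100·(9 + 0.5·1)/23 = 100·9.5/23 = 41.3.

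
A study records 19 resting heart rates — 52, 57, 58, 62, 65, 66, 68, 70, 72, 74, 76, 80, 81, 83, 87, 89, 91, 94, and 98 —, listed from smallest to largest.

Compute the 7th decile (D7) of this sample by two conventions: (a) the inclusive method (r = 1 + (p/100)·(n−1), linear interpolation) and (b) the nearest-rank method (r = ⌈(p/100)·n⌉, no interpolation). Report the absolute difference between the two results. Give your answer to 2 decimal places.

n = 19.
(a) r = 13.6; between ranks 13 (81) and 14 (83): 82.2.
(b) the nearest-rank method: rank 14 → 83.
|82.2 − 83| = 0.8.

0.80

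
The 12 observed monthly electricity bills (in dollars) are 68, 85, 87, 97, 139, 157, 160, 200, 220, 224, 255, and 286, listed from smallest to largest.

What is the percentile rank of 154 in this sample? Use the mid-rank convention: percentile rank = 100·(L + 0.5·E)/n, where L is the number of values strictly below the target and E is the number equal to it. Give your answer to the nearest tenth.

Count below 154: L = 5; count equal: E = 0; n = 12.
Percentile rank = 100·(5 + 0.5·0)/12 = 100·5/12 = 41.67.

41.7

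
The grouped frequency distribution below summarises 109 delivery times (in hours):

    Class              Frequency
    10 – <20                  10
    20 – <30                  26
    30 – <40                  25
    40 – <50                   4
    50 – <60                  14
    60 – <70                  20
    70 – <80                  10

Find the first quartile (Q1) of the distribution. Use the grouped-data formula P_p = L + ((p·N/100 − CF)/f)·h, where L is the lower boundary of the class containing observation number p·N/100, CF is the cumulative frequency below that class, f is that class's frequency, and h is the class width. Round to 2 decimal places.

26.63

N = 109; target position k = 25/100 · 109 = 27.25.
Cumulative frequencies: 10, 36, 61, 65, 79, 99, 109.
Observation 27.25 falls in the class 20 – <30.
L = 20, CF = 10, f = 26, h = 10.
P25 = 20 + ((27.25 − 10)/26)·10 = 20 + 6.63462 = 26.6346.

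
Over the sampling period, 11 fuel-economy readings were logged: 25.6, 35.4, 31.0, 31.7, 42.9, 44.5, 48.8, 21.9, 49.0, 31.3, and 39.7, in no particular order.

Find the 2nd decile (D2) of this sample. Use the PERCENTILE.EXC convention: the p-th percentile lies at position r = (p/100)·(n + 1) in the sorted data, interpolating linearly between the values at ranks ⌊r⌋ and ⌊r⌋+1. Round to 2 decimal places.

27.76

Sorted: 21.9, 25.6, 31.0, 31.3, 31.7, 35.4, 39.7, 42.9, 44.5, 48.8, 49.0.
n = 11.
r = (20/100)·(11 + 1) = 2.4.
Rank 2 is 25.6 and rank 3 is 31.0.
Interpolate: 25.6 + 0.4·(31.0 − 25.6) = 25.6 + 0.4·5.4 = 27.76.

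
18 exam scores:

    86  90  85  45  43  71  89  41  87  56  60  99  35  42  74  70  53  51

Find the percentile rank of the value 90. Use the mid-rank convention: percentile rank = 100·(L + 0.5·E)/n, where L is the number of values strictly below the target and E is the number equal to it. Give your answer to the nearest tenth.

Sorted: 35, 41, 42, 43, 45, 51, 53, 56, 60, 70, 71, 74, 85, 86, 87, 89, 90, 99.
Count below 90: L = 16; count equal: E = 1; n = 18.
Percentile rank = 100·(16 + 0.5·1)/18 = 100·16.5/18 = 91.67.

91.7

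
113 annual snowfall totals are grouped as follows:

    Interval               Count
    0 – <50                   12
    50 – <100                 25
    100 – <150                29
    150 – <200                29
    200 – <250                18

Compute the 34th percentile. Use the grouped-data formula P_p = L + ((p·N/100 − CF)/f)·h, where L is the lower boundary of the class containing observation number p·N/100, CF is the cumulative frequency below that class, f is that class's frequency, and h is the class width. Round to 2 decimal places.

N = 113; target position k = 34/100 · 113 = 38.42.
Cumulative frequencies: 12, 37, 66, 95, 113.
Observation 38.42 falls in the class 100 – <150.
L = 100, CF = 37, f = 29, h = 50.
P34 = 100 + ((38.42 − 37)/29)·50 = 100 + 2.44828 = 102.448.

102.45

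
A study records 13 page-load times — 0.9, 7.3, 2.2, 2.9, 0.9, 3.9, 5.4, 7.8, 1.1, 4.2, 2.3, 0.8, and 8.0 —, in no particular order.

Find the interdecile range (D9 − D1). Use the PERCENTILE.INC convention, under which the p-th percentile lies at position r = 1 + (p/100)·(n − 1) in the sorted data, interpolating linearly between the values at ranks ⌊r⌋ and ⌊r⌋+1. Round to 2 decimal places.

6.80

Sorted: 0.8, 0.9, 0.9, 1.1, 2.2, 2.3, 2.9, 3.9, 4.2, 5.4, 7.3, 7.8, 8.0.
n = 13.
P10: r = 2.2; ranks 2–3 are 0.9, 0.9; interpolating gives 0.9.
P90: r = 11.8; ranks 11–12 are 7.3, 7.8; interpolating gives 7.7.
Difference: 7.7 − 0.9 = 6.8.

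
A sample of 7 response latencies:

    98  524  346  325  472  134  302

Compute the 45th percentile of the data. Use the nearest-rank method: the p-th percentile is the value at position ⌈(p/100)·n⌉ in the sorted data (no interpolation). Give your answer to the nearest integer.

Sorted: 98, 134, 302, 325, 346, 472, 524.
n = 7.
Position = ⌈45/100 · 7⌉ = ⌈3.15⌉ = 4.
The value at rank 4 is 325.

325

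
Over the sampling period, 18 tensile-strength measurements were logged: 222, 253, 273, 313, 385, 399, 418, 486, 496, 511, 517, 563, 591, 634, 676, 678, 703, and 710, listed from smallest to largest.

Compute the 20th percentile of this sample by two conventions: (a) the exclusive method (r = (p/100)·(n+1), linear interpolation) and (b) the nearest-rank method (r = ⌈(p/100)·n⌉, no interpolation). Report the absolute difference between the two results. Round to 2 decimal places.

n = 18.
(a) r = 3.8; between ranks 3 (273) and 4 (313): 305.
(b) the nearest-rank method: rank 4 → 313.
|305 − 313| = 8.

8.00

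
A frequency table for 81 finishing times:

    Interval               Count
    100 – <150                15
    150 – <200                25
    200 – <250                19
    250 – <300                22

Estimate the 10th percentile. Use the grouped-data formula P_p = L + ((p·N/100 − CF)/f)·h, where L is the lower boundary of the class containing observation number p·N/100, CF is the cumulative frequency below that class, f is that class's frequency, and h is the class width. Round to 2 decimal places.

N = 81; target position k = 10/100 · 81 = 8.1.
Cumulative frequencies: 15, 40, 59, 81.
Observation 8.1 falls in the class 100 – <150.
L = 100, CF = 0, f = 15, h = 50.
P10 = 100 + ((8.1 − 0)/15)·50 = 100 + 27 = 127.

127.00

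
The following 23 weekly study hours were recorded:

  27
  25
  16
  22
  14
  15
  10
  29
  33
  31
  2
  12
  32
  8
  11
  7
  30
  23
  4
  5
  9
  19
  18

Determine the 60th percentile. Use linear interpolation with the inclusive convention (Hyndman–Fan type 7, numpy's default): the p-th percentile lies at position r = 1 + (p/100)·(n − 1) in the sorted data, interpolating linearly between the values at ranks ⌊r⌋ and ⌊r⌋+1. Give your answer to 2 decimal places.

Sorted: 2, 4, 5, 7, 8, 9, 10, 11, 12, 14, 15, 16, 18, 19, 22, 23, 25, 27, 29, 30, 31, 32, 33.
n = 23.
r = 1 + (60/100)·(23 − 1) = 1 + 13.2 = 14.2.
Rank 14 is 19 and rank 15 is 22.
Interpolate: 19 + 0.2·(22 − 19) = 19 + 0.2·3 = 19.6.

19.60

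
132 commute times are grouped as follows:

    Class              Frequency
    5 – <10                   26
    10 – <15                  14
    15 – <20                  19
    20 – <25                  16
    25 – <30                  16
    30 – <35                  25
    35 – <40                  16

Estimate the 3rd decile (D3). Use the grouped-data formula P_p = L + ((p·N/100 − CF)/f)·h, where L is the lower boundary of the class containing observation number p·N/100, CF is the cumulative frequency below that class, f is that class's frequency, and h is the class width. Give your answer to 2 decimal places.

N = 132; target position k = 30/100 · 132 = 39.6.
Cumulative frequencies: 26, 40, 59, 75, 91, 116, 132.
Observation 39.6 falls in the class 10 – <15.
L = 10, CF = 26, f = 14, h = 5.
P30 = 10 + ((39.6 − 26)/14)·5 = 10 + 4.85714 = 14.8571.

14.86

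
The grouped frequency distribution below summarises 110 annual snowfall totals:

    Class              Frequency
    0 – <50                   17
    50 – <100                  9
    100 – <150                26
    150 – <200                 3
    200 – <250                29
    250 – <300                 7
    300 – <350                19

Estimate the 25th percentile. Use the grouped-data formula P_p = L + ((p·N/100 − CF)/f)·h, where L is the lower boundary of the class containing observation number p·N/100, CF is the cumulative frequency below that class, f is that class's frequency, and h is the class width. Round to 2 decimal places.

N = 110; target position k = 25/100 · 110 = 27.5.
Cumulative frequencies: 17, 26, 52, 55, 84, 91, 110.
Observation 27.5 falls in the class 100 – <150.
L = 100, CF = 26, f = 26, h = 50.
P25 = 100 + ((27.5 − 26)/26)·50 = 100 + 2.88462 = 102.885.

102.88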